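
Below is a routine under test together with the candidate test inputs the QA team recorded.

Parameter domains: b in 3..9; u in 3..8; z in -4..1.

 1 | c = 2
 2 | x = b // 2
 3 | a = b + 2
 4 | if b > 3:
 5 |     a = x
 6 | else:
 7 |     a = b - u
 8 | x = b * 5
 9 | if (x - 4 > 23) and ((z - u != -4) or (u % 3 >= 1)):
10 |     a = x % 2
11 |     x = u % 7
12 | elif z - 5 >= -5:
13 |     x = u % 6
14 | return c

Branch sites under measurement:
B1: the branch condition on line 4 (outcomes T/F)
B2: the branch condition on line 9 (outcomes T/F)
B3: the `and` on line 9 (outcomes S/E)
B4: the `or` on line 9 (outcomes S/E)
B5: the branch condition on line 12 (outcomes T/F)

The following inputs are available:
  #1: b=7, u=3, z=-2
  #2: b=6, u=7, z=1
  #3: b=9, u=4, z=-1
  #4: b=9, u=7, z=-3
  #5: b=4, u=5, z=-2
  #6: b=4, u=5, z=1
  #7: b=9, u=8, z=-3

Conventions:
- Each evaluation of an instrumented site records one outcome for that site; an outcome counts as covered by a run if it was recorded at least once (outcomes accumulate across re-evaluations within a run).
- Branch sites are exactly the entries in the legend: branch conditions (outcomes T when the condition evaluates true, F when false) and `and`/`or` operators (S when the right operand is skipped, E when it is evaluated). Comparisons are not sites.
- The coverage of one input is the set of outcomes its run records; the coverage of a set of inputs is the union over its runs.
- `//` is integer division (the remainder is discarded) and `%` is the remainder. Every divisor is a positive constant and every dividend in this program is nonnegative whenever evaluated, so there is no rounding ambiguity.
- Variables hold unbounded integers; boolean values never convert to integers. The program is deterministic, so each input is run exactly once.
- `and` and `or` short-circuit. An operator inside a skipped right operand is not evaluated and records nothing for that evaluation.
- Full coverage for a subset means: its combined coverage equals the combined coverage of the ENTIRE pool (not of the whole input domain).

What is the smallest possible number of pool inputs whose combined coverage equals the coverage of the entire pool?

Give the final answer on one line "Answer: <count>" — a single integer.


input #1, b=7, u=3, z=-2: events B1->T, B3->E, B4->S, B2->T; outcomes B1=T, B2=T, B3=E, B4=S
input #2, b=6, u=7, z=1: events B1->T, B3->E, B4->S, B2->T; outcomes B1=T, B2=T, B3=E, B4=S
input #3, b=9, u=4, z=-1: events B1->T, B3->E, B4->S, B2->T; outcomes B1=T, B2=T, B3=E, B4=S
input #4, b=9, u=7, z=-3: events B1->T, B3->E, B4->S, B2->T; outcomes B1=T, B2=T, B3=E, B4=S
input #5, b=4, u=5, z=-2: events B1->T, B3->S, B2->F, B5->F; outcomes B1=T, B2=F, B3=S, B5=F
input #6, b=4, u=5, z=1: events B1->T, B3->S, B2->F, B5->T; outcomes B1=T, B2=F, B3=S, B5=T
input #7, b=9, u=8, z=-3: events B1->T, B3->E, B4->S, B2->T; outcomes B1=T, B2=T, B3=E, B4=S
together the pool reaches 8 outcomes: B1=T, B2=T, B2=F, B3=S, B3=E, B4=S, B5=T, B5=F
every size-1 subset falls short of the 8 outcomes (best: 4/8)
every size-2 subset falls short of the 8 outcomes (best: 7/8)
size 3: inputs {1, 5, 6} cover all 8 outcomes, and no lexicographically smaller subset of this size does
Answer: 3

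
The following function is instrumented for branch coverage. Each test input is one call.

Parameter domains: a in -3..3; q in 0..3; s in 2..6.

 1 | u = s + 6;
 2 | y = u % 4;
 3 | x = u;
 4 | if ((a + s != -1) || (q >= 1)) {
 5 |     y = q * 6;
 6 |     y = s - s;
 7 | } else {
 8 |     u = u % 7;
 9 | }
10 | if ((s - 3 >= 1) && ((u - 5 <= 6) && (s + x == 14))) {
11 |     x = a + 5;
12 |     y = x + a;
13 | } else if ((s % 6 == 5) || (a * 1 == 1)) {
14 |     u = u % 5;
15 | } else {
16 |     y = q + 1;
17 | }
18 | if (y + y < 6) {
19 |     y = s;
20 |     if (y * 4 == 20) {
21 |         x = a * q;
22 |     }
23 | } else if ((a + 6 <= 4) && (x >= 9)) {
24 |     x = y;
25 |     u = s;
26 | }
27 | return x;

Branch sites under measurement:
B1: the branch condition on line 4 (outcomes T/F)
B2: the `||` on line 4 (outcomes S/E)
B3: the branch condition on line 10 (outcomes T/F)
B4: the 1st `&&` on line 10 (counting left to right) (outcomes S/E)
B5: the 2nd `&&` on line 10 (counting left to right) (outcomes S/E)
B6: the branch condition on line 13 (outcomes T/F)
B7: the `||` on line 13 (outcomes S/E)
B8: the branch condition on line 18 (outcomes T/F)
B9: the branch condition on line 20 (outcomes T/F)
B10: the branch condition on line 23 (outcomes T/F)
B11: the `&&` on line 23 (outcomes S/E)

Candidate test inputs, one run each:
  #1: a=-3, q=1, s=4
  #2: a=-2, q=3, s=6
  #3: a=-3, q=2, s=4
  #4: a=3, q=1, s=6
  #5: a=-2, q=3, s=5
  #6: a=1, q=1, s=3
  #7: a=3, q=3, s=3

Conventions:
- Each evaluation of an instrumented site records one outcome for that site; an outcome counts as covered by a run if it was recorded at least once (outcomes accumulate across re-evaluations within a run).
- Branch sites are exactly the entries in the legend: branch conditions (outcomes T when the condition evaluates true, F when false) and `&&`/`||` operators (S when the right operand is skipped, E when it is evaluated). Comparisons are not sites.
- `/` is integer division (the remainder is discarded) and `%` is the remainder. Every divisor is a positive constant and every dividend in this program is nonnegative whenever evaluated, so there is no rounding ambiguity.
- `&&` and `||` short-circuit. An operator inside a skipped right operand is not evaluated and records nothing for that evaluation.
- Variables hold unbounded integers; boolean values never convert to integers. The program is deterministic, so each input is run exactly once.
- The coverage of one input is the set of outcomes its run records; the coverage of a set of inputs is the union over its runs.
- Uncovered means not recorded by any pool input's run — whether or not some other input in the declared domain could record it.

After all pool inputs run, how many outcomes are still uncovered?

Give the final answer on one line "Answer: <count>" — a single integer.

input #1 (a=-3, q=1, s=4): events B2->S, B1->T, B4->E, B5->E, B3->T, B8->T, B9->F; covers B1=T, B2=S, B3=T, B4=E, B5=E, B8=T, B9=F
input #2 (a=-2, q=3, s=6): events B2->S, B1->T, B4->E, B5->S, B3->F, B7->E, B6->F, B8->F, B11->E, B10->T; covers B1=T, B2=S, B3=F, B4=E, B5=S, B6=F, B7=E, B8=F, B10=T, B11=E
input #3 (a=-3, q=2, s=4): events B2->S, B1->T, B4->E, B5->E, B3->T, B8->T, B9->F; covers B1=T, B2=S, B3=T, B4=E, B5=E, B8=T, B9=F
input #4 (a=3, q=1, s=6): events B2->S, B1->T, B4->E, B5->S, B3->F, B7->E, B6->F, B8->T, B9->F; covers B1=T, B2=S, B3=F, B4=E, B5=S, B6=F, B7=E, B8=T, B9=F
input #5 (a=-2, q=3, s=5): events B2->S, B1->T, B4->E, B5->E, B3->F, B7->S, B6->T, B8->T, B9->T; covers B1=T, B2=S, B3=F, B4=E, B5=E, B6=T, B7=S, B8=T, B9=T
input #6 (a=1, q=1, s=3): events B2->S, B1->T, B4->S, B3->F, B7->E, B6->T, B8->T, B9->F; covers B1=T, B2=S, B3=F, B4=S, B6=T, B7=E, B8=T, B9=F
input #7 (a=3, q=3, s=3): events B2->S, B1->T, B4->S, B3->F, B7->E, B6->F, B8->F, B11->S, B10->F; covers B1=T, B2=S, B3=F, B4=S, B6=F, B7=E, B8=F, B10=F, B11=S
union over the pool: B1=T, B2=S, B3=T, B3=F, B4=S, B4=E, B5=S, B5=E, B6=T, B6=F, B7=S, B7=E, B8=T, B8=F, B9=T, B9=F, B10=T, B10=F, B11=S, B11=E
uncovered (2 of 22): B1=F, B2=E

Answer: 2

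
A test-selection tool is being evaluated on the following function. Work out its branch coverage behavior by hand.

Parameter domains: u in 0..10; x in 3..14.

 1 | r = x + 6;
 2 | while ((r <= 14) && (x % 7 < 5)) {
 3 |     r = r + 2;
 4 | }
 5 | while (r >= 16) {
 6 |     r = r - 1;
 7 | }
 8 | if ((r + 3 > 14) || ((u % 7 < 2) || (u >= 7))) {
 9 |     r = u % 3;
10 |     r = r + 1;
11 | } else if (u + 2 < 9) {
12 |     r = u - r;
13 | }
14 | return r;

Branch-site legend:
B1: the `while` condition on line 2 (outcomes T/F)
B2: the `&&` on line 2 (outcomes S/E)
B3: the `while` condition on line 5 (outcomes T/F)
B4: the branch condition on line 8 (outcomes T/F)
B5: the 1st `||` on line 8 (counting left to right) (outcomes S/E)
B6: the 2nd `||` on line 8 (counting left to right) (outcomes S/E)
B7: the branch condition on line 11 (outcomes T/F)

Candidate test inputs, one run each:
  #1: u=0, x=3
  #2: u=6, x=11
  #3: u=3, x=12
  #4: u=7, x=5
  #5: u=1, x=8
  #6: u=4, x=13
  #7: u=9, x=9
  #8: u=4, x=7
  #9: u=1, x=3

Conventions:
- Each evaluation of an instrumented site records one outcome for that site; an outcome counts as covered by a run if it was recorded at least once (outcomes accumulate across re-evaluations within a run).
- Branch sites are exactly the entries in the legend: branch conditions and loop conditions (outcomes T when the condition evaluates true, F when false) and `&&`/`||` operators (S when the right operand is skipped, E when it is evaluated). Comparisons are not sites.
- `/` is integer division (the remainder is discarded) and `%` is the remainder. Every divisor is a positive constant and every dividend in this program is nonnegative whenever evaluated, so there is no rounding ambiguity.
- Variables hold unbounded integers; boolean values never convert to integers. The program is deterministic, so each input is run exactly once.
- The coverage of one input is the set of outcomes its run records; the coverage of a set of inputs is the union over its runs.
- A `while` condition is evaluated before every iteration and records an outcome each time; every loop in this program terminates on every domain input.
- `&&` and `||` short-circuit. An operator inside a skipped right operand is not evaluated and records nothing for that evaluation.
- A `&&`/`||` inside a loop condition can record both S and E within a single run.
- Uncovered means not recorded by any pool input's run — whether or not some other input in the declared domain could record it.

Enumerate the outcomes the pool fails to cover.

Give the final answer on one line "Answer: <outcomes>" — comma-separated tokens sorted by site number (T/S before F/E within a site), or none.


input #1, u=0, x=3: outcomes B1=T, B1=F, B2=S, B2=E, B3=F, B4=T, B5=S
input #2, u=6, x=11: outcomes B1=F, B2=S, B3=T, B3=F, B4=T, B5=S
input #3, u=3, x=12: outcomes B1=F, B2=S, B3=T, B3=F, B4=T, B5=S
input #4, u=7, x=5: outcomes B1=F, B2=E, B3=F, B4=T, B5=E, B6=S
input #5, u=1, x=8: outcomes B1=T, B1=F, B2=S, B2=E, B3=T, B3=F, B4=T, B5=S
input #6, u=4, x=13: outcomes B1=F, B2=S, B3=T, B3=F, B4=T, B5=S
input #7, u=9, x=9: outcomes B1=F, B2=S, B3=F, B4=T, B5=S
input #8, u=4, x=7: outcomes B1=T, B1=F, B2=S, B2=E, B3=F, B4=T, B5=S
input #9, u=1, x=3: outcomes B1=T, B1=F, B2=S, B2=E, B3=F, B4=T, B5=S
union over the pool: B1=T, B1=F, B2=S, B2=E, B3=T, B3=F, B4=T, B5=S, B5=E, B6=S
uncovered (4 of 14): B4=F, B6=E, B7=T, B7=F
Answer: B4=F, B6=E, B7=T, B7=F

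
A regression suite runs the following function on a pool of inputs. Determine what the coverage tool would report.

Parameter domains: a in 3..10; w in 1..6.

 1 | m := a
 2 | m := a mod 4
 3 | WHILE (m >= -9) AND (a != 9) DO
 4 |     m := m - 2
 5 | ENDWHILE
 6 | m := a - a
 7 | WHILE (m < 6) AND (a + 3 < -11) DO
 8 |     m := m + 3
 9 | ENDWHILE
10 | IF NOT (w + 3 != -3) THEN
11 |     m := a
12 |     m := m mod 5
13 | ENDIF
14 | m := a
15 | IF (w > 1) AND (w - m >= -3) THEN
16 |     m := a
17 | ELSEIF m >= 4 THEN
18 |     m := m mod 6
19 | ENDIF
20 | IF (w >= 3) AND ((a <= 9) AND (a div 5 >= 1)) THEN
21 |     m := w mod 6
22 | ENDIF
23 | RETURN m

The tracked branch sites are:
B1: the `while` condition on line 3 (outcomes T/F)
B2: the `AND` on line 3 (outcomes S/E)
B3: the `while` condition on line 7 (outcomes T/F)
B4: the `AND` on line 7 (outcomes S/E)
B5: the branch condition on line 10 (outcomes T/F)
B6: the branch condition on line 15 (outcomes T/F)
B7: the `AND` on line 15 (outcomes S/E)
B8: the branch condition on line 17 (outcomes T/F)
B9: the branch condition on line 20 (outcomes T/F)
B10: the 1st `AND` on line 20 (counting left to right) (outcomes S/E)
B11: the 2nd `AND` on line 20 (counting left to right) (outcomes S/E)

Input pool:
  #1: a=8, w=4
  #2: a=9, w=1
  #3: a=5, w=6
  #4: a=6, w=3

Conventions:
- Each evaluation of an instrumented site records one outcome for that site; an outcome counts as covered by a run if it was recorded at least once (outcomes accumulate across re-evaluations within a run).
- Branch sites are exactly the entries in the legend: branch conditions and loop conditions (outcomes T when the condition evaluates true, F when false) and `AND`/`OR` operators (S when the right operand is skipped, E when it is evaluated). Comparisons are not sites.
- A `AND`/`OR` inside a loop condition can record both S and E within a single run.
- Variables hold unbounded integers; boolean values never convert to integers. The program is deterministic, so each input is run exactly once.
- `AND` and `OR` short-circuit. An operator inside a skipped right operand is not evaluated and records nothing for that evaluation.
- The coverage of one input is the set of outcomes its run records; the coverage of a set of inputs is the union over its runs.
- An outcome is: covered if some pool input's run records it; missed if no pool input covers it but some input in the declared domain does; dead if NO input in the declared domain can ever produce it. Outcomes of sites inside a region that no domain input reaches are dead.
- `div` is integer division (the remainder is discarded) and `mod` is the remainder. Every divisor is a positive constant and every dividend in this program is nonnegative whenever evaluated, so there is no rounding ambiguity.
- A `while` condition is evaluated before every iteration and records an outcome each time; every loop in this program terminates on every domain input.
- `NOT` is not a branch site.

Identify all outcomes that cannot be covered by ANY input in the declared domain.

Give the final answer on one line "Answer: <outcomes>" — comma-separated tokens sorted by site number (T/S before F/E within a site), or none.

exhaustive pass over the 48-input domain:
  B3=T: zero occurrences over every domain input -> dead
  B4=S: zero occurrences over every domain input -> dead
  B5=T: zero occurrences over every domain input -> dead
  reachable outcomes have witnesses, e.g. B1=T (e.g. a=3, w=1), B1=F (e.g. a=3, w=1), B2=S (e.g. a=3, w=1), B2=E (e.g. a=3, w=1)

Answer: B3=T, B4=S, B5=T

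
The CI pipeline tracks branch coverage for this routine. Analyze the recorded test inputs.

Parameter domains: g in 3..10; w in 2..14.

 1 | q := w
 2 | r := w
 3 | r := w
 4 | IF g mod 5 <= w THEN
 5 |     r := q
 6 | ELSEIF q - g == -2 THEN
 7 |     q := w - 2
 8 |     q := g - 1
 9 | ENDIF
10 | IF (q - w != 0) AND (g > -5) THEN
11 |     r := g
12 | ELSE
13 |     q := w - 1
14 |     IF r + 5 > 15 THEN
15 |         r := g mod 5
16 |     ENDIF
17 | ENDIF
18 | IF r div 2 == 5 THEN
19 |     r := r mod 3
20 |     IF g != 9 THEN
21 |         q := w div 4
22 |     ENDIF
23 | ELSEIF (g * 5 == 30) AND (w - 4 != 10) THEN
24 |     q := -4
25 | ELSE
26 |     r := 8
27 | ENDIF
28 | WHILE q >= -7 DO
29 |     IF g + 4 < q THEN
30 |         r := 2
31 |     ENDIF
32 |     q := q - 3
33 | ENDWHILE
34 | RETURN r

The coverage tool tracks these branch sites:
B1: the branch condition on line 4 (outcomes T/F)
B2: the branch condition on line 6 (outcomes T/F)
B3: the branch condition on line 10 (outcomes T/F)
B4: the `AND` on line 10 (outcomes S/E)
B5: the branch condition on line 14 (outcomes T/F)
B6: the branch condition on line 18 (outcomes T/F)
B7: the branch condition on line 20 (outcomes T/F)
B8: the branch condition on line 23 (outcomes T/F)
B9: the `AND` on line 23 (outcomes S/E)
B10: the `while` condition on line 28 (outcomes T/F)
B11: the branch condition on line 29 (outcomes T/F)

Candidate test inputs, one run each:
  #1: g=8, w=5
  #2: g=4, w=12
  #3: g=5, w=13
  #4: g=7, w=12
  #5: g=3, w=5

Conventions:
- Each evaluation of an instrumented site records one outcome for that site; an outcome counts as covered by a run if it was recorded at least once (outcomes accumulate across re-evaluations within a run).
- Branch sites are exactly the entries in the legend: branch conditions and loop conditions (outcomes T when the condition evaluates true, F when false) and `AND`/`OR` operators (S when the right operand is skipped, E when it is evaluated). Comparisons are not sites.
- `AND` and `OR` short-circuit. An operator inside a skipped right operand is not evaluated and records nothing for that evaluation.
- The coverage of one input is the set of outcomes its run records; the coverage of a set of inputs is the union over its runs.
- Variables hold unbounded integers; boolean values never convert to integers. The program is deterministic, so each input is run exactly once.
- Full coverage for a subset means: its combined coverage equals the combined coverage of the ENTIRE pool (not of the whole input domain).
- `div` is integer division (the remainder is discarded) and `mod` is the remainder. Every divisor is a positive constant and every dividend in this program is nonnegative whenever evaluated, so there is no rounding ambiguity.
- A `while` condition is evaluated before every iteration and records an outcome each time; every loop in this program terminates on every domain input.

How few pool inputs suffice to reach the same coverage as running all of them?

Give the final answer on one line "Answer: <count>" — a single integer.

run #1 (g=8, w=5) runs B1->T, B4->S, B3->F, B5->F, B6->F, B9->S, B8->F, B10->T, B11->F, B10->T, B11->F, B10->T, B11->F, B10->T, ...; records B1=T, B3=F, B4=S, B5=F, B6=F, B8=F, B9=S, B10=T, B10=F, B11=F
run #2 (g=4, w=12) runs B1->T, B4->S, B3->F, B5->T, B6->F, B9->S, B8->F, B10->T, B11->T, B10->T, B11->F, B10->T, B11->F, B10->T, ...; records B1=T, B3=F, B4=S, B5=T, B6=F, B8=F, B9=S, B10=T, B10=F, B11=T, B11=F
run #3 (g=5, w=13) runs B1->T, B4->S, B3->F, B5->T, B6->F, B9->S, B8->F, B10->T, B11->T, B10->T, B11->F, B10->T, B11->F, B10->T, ...; records B1=T, B3=F, B4=S, B5=T, B6=F, B8=F, B9=S, B10=T, B10=F, B11=T, B11=F
run #4 (g=7, w=12) runs B1->T, B4->S, B3->F, B5->T, B6->F, B9->S, B8->F, B10->T, B11->F, B10->T, B11->F, B10->T, B11->F, B10->T, ...; records B1=T, B3=F, B4=S, B5=T, B6=F, B8=F, B9=S, B10=T, B10=F, B11=F
run #5 (g=3, w=5) runs B1->T, B4->S, B3->F, B5->F, B6->F, B9->S, B8->F, B10->T, B11->F, B10->T, B11->F, B10->T, B11->F, B10->T, ...; records B1=T, B3=F, B4=S, B5=F, B6=F, B8=F, B9=S, B10=T, B10=F, B11=F
union over all inputs: B1=T, B3=F, B4=S, B5=T, B5=F, B6=F, B8=F, B9=S, B10=T, B10=F, B11=T, B11=F (12 outcomes)
checked all size-1 subsets: none covers 12 outcomes (max 11/12)
the canonical winner is {1, 2}: size 2, full 12-outcome coverage, earliest index list among size-2 covers

Answer: 2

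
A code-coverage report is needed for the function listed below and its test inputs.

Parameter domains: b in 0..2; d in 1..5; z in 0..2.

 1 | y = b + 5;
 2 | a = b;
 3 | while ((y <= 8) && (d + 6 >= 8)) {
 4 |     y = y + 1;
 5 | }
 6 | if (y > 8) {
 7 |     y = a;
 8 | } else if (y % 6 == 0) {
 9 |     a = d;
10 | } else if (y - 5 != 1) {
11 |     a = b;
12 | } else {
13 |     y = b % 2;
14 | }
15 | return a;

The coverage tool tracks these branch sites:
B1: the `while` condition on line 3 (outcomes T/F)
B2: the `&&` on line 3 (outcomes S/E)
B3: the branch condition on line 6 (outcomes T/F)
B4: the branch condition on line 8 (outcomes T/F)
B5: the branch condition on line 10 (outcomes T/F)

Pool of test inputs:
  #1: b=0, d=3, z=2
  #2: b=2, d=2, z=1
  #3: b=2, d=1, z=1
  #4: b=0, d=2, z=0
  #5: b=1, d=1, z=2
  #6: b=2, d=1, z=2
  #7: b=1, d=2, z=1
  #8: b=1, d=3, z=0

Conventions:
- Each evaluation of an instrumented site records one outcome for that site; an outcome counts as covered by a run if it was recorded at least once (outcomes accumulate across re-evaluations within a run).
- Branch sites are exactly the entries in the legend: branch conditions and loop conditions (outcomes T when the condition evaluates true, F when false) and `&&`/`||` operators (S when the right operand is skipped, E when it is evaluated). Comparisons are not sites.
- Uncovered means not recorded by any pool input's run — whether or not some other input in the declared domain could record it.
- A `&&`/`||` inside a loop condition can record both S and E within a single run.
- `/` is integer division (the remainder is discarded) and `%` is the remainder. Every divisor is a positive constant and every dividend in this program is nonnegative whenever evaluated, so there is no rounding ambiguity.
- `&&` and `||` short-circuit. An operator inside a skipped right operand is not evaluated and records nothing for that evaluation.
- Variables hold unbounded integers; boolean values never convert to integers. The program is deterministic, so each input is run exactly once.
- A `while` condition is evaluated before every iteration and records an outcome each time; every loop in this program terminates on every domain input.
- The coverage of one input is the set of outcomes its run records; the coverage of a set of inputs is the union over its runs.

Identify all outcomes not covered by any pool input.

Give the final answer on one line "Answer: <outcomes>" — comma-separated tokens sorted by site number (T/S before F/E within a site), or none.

input #1, b=0, d=3, z=2: events B2->E, B1->T, B2->E, B1->T, B2->E, B1->T, B2->E, B1->T, B2->S, B1->F, B3->T; outcomes B1=T, B1=F, B2=S, B2=E, B3=T
input #2, b=2, d=2, z=1: events B2->E, B1->T, B2->E, B1->T, B2->S, B1->F, B3->T; outcomes B1=T, B1=F, B2=S, B2=E, B3=T
input #3, b=2, d=1, z=1: events B2->E, B1->F, B3->F, B4->F, B5->T; outcomes B1=F, B2=E, B3=F, B4=F, B5=T
input #4, b=0, d=2, z=0: events B2->E, B1->T, B2->E, B1->T, B2->E, B1->T, B2->E, B1->T, B2->S, B1->F, B3->T; outcomes B1=T, B1=F, B2=S, B2=E, B3=T
input #5, b=1, d=1, z=2: events B2->E, B1->F, B3->F, B4->T; outcomes B1=F, B2=E, B3=F, B4=T
input #6, b=2, d=1, z=2: events B2->E, B1->F, B3->F, B4->F, B5->T; outcomes B1=F, B2=E, B3=F, B4=F, B5=T
input #7, b=1, d=2, z=1: events B2->E, B1->T, B2->E, B1->T, B2->E, B1->T, B2->S, B1->F, B3->T; outcomes B1=T, B1=F, B2=S, B2=E, B3=T
input #8, b=1, d=3, z=0: events B2->E, B1->T, B2->E, B1->T, B2->E, B1->T, B2->S, B1->F, B3->T; outcomes B1=T, B1=F, B2=S, B2=E, B3=T
union over the pool: B1=T, B1=F, B2=S, B2=E, B3=T, B3=F, B4=T, B4=F, B5=T
uncovered (1 of 10): B5=F

Answer: B5=F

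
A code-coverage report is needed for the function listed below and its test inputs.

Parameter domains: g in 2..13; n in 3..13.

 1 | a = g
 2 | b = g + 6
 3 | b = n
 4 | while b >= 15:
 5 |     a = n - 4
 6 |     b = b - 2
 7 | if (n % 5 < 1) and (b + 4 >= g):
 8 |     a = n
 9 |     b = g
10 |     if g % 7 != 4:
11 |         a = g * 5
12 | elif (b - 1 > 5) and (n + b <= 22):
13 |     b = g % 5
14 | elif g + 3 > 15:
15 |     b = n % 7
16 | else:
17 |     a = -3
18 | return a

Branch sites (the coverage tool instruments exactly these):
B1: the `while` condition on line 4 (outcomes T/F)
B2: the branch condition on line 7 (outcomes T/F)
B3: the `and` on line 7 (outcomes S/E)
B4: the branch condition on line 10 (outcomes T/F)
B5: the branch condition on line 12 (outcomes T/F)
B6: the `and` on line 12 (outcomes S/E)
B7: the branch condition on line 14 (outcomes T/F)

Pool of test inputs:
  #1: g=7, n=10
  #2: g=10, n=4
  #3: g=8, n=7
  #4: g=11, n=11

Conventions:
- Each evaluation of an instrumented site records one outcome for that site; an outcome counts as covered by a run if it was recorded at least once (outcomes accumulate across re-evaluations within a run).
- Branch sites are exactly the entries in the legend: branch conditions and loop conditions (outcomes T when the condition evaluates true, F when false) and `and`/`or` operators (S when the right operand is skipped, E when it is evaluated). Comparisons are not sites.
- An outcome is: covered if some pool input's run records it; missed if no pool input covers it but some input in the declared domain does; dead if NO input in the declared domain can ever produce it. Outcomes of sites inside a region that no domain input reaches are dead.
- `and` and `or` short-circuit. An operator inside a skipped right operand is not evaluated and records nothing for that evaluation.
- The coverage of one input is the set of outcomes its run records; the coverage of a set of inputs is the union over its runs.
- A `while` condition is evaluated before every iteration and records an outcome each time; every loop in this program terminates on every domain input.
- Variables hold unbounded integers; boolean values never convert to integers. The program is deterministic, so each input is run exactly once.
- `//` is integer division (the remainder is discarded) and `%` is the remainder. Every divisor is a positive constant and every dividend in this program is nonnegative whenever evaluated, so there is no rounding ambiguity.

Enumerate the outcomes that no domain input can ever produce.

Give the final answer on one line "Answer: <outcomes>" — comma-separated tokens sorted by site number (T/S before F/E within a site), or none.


exhaustive pass over the 132-input domain:
  B1=T: unreachable across the whole domain -> dead
  reachable outcomes have witnesses, e.g. B1=F (e.g. g=2, n=3), B2=T (e.g. g=2, n=5), B2=F (e.g. g=2, n=3), B3=S (e.g. g=2, n=3)
Answer: B1=T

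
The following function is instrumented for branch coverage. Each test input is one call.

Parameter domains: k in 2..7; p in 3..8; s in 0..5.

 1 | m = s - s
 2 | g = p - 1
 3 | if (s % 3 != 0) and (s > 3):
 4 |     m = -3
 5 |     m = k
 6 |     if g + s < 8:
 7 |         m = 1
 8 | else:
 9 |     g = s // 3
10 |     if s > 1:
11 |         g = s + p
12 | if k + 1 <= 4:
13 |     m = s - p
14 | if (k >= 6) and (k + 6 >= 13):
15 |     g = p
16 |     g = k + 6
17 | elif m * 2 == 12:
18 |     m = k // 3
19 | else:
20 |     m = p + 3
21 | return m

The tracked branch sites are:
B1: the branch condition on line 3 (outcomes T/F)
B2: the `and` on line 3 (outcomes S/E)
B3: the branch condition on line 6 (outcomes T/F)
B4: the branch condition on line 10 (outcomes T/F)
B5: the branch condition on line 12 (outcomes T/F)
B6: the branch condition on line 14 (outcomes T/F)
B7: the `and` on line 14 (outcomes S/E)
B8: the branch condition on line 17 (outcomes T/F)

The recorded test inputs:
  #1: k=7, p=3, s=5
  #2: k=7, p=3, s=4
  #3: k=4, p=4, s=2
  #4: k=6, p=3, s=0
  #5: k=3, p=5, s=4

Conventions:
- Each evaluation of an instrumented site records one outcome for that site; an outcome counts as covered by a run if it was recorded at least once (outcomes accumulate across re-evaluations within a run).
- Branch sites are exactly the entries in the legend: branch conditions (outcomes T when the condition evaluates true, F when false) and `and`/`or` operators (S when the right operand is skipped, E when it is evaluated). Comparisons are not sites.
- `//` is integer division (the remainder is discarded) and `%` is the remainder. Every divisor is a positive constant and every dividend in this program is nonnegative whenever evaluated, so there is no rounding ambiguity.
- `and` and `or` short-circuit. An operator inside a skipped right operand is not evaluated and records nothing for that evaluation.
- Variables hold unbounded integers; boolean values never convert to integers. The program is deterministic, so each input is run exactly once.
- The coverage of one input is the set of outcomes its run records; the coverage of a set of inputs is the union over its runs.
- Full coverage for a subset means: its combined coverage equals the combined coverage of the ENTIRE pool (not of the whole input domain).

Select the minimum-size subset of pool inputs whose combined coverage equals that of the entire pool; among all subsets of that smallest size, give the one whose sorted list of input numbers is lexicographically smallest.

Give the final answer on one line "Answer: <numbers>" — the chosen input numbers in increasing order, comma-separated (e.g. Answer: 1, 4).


run #1 (k=7, p=3, s=5) runs B2->E, B1->T, B3->T, B5->F, B7->E, B6->T; records B1=T, B2=E, B3=T, B5=F, B6=T, B7=E
run #2 (k=7, p=3, s=4) runs B2->E, B1->T, B3->T, B5->F, B7->E, B6->T; records B1=T, B2=E, B3=T, B5=F, B6=T, B7=E
run #3 (k=4, p=4, s=2) runs B2->E, B1->F, B4->T, B5->F, B7->S, B6->F, B8->F; records B1=F, B2=E, B4=T, B5=F, B6=F, B7=S, B8=F
run #4 (k=6, p=3, s=0) runs B2->S, B1->F, B4->F, B5->F, B7->E, B6->F, B8->F; records B1=F, B2=S, B4=F, B5=F, B6=F, B7=E, B8=F
run #5 (k=3, p=5, s=4) runs B2->E, B1->T, B3->F, B5->T, B7->S, B6->F, B8->F; records B1=T, B2=E, B3=F, B5=T, B6=F, B7=S, B8=F
union over all inputs: B1=T, B1=F, B2=S, B2=E, B3=T, B3=F, B4=T, B4=F, B5=T, B5=F, B6=T, B6=F, B7=S, B7=E, B8=F (15 outcomes)
checked all size-1 subsets: none covers 15 outcomes (max 7/15)
checked all size-2 subsets: none covers 15 outcomes (max 12/15)
checked all size-3 subsets: none covers 15 outcomes (max 14/15)
the canonical winner is {1, 3, 4, 5}: size 4, full 15-outcome coverage, earliest index list among size-4 covers
Answer: 1, 3, 4, 5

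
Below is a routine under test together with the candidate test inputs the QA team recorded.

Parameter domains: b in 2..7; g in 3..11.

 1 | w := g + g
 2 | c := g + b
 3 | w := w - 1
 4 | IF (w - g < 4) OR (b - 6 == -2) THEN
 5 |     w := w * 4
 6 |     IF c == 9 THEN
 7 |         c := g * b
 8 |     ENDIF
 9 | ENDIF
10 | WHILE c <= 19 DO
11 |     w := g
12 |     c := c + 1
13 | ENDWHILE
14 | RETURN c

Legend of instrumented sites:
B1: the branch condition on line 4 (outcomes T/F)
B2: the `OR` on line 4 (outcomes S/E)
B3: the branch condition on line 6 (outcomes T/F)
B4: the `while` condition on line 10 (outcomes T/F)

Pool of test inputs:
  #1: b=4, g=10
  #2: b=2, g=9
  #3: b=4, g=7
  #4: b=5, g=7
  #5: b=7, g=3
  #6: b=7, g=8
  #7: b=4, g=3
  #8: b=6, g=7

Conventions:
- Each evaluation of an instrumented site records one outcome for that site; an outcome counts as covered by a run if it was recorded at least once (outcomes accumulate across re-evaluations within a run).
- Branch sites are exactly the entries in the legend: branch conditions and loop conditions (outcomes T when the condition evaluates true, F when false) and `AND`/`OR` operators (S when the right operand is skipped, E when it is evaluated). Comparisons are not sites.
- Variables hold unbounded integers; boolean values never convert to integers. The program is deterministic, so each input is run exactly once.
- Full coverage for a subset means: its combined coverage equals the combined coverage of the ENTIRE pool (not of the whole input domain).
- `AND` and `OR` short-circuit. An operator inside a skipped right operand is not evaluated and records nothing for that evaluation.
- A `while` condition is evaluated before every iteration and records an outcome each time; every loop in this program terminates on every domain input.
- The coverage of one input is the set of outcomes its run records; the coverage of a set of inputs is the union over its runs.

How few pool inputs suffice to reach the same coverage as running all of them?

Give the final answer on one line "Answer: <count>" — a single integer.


test 1 (b=4, g=10) fires B2->E, B1->T, B3->F, B4->T, B4->T, B4->T, B4->T, B4->T, B4->T, B4->F; hits B1=T, B2=E, B3=F, B4=T, B4=F
test 2 (b=2, g=9) fires B2->E, B1->F, B4->T, B4->T, B4->T, B4->T, B4->T, B4->T, B4->T, B4->T, B4->T, B4->F; hits B1=F, B2=E, B4=T, B4=F
test 3 (b=4, g=7) fires B2->E, B1->T, B3->F, B4->T, B4->T, B4->T, B4->T, B4->T, B4->T, B4->T, B4->T, B4->T, B4->F; hits B1=T, B2=E, B3=F, B4=T, B4=F
test 4 (b=5, g=7) fires B2->E, B1->F, B4->T, B4->T, B4->T, B4->T, B4->T, B4->T, B4->T, B4->T, B4->F; hits B1=F, B2=E, B4=T, B4=F
test 5 (b=7, g=3) fires B2->S, B1->T, B3->F, B4->T, B4->T, B4->T, B4->T, B4->T, B4->T, B4->T, B4->T, B4->T, B4->T, B4->F; hits B1=T, B2=S, B3=F, B4=T, B4=F
test 6 (b=7, g=8) fires B2->E, B1->F, B4->T, B4->T, B4->T, B4->T, B4->T, B4->F; hits B1=F, B2=E, B4=T, B4=F
test 7 (b=4, g=3) fires B2->S, B1->T, B3->F, B4->T, B4->T, B4->T, B4->T, B4->T, B4->T, B4->T, B4->T, B4->T, B4->T, B4->T, ...; hits B1=T, B2=S, B3=F, B4=T, B4=F
test 8 (b=6, g=7) fires B2->E, B1->F, B4->T, B4->T, B4->T, B4->T, B4->T, B4->T, B4->T, B4->F; hits B1=F, B2=E, B4=T, B4=F
pool-wide coverage (7 outcomes): B1=T, B1=F, B2=S, B2=E, B3=F, B4=T, B4=F
checked all size-1 subsets: none covers 7 outcomes (max 5/7)
the canonical winner is {2, 5}: size 2, full 7-outcome coverage, earliest index list among size-2 covers
Answer: 2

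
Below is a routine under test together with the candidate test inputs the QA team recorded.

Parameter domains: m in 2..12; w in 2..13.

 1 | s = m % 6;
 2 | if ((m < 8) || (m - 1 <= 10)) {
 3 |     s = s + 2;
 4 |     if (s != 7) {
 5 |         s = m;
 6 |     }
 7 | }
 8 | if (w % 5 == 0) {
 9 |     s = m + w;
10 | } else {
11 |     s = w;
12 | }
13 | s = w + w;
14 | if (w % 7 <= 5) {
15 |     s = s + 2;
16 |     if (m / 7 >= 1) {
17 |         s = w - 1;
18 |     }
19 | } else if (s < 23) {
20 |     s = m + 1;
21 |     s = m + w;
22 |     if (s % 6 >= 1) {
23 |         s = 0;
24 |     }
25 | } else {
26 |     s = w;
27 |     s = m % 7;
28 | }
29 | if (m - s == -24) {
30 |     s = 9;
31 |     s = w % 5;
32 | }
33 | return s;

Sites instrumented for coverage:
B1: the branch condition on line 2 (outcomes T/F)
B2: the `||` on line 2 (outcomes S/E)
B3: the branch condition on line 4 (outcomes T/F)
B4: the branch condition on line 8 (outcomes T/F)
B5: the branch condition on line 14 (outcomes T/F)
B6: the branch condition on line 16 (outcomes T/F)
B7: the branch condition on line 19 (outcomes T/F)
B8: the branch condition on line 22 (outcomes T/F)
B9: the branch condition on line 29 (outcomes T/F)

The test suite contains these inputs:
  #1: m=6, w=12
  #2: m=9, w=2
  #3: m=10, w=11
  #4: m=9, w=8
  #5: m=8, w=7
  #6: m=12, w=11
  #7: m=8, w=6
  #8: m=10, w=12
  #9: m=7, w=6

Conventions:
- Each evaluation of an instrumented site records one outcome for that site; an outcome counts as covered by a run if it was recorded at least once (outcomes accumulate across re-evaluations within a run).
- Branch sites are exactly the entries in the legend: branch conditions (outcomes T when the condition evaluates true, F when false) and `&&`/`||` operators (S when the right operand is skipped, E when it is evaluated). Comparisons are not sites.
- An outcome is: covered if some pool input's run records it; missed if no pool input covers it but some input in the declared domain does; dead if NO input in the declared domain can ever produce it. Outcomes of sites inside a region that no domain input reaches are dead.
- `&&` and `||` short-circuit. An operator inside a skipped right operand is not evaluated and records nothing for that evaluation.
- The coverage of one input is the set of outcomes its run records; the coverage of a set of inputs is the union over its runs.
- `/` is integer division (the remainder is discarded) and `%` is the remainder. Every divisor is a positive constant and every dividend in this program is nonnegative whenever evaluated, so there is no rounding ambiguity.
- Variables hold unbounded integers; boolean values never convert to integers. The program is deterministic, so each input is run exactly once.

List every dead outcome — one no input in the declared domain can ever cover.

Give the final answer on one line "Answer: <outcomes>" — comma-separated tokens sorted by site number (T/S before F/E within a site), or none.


exhaustive pass over the 132-input domain:
  reachable outcomes have witnesses, e.g. B1=T (e.g. m=2, w=2), B1=F (e.g. m=12, w=2), B2=S (e.g. m=2, w=2), B2=E (e.g. m=8, w=2)
Answer: none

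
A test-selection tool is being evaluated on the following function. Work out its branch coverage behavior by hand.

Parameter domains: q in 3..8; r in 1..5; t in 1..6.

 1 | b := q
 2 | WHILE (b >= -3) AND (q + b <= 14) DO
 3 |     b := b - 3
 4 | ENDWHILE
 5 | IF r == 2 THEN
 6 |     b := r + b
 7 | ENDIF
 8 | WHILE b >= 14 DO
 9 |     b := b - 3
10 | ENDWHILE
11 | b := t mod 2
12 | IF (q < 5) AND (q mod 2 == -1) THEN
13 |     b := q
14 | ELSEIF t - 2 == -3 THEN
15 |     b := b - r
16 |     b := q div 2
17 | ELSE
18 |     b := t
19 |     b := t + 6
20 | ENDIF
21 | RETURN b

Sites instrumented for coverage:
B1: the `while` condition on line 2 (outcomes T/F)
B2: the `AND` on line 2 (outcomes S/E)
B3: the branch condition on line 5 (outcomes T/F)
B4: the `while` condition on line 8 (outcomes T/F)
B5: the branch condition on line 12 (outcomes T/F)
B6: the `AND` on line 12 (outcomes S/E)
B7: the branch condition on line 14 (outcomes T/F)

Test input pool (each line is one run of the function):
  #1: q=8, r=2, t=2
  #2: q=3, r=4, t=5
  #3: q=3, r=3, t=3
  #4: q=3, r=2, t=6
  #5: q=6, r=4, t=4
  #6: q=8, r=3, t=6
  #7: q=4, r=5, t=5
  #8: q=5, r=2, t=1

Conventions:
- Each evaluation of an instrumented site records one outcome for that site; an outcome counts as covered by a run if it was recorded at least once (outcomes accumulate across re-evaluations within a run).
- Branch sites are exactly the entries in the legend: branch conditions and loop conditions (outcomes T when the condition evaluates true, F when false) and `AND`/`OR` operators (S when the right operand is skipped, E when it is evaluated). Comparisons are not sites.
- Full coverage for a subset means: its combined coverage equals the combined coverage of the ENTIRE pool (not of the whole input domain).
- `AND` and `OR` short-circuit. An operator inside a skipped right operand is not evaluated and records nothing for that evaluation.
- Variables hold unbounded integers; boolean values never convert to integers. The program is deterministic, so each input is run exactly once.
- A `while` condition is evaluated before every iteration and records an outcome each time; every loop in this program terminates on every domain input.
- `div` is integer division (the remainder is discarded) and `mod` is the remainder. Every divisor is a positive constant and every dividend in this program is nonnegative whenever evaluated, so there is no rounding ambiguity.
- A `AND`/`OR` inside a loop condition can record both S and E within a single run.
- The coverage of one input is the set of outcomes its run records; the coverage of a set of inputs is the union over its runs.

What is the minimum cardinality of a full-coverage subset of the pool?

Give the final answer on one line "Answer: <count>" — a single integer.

input #1 (q=8, r=2, t=2): covers B1=F, B2=E, B3=T, B4=F, B5=F, B6=S, B7=F
input #2 (q=3, r=4, t=5): covers B1=T, B1=F, B2=S, B2=E, B3=F, B4=F, B5=F, B6=E, B7=F
input #3 (q=3, r=3, t=3): covers B1=T, B1=F, B2=S, B2=E, B3=F, B4=F, B5=F, B6=E, B7=F
input #4 (q=3, r=2, t=6): covers B1=T, B1=F, B2=S, B2=E, B3=T, B4=F, B5=F, B6=E, B7=F
input #5 (q=6, r=4, t=4): covers B1=T, B1=F, B2=S, B2=E, B3=F, B4=F, B5=F, B6=S, B7=F
input #6 (q=8, r=3, t=6): covers B1=F, B2=E, B3=F, B4=F, B5=F, B6=S, B7=F
input #7 (q=4, r=5, t=5): covers B1=T, B1=F, B2=S, B2=E, B3=F, B4=F, B5=F, B6=E, B7=F
input #8 (q=5, r=2, t=1): covers B1=T, B1=F, B2=S, B2=E, B3=T, B4=F, B5=F, B6=S, B7=F
pool-wide coverage (11 outcomes): B1=T, B1=F, B2=S, B2=E, B3=T, B3=F, B4=F, B5=F, B6=S, B6=E, B7=F
size 1 is not enough: best union over all size-1 subsets is 9/11
the canonical winner is {1, 2}: size 2, full 11-outcome coverage, earliest index list among size-2 covers

Answer: 2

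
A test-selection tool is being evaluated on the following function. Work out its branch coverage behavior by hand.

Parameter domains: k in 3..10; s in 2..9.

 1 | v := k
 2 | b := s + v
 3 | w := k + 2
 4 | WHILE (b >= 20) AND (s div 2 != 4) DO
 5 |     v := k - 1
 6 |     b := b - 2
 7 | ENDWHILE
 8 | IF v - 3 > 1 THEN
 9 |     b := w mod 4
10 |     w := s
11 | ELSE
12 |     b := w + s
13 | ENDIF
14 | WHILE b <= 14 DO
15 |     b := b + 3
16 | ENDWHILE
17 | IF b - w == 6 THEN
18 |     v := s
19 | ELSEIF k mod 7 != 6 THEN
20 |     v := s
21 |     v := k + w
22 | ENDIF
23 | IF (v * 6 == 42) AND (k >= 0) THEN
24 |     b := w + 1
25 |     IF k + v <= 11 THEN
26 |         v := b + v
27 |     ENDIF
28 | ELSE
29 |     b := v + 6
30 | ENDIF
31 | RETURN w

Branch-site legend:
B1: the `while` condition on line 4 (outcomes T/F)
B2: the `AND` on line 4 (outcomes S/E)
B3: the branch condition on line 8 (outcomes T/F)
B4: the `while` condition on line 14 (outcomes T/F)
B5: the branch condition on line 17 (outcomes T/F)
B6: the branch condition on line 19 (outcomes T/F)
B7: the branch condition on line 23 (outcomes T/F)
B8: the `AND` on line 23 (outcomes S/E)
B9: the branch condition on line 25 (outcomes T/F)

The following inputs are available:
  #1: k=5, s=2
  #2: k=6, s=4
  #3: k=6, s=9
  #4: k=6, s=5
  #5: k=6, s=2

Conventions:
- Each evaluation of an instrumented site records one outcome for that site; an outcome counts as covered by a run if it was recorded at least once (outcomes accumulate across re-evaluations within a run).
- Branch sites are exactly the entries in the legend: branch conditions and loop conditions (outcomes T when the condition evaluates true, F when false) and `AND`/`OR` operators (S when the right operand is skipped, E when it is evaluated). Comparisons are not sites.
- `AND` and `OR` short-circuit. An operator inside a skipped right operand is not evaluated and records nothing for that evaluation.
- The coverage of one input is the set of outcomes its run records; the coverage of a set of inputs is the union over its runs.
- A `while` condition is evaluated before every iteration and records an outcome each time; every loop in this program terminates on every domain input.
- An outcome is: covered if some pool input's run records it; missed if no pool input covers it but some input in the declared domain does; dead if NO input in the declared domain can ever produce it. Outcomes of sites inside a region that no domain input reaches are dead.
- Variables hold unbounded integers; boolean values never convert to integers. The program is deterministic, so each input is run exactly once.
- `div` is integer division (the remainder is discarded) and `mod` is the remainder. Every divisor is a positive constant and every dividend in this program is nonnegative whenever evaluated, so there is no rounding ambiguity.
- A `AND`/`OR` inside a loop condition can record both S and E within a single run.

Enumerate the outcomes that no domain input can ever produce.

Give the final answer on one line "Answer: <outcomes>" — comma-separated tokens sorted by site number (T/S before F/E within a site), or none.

exhaustive pass over the 64-input domain:
  B1=T: zero occurrences over every domain input -> dead
  B2=E: zero occurrences over every domain input -> dead
  B9=T: zero occurrences over every domain input -> dead
  reachable outcomes have witnesses, e.g. B1=F (e.g. k=3, s=2), B2=S (e.g. k=3, s=2), B3=T (e.g. k=5, s=2), B3=F (e.g. k=3, s=2)

Answer: B1=T, B2=E, B9=T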